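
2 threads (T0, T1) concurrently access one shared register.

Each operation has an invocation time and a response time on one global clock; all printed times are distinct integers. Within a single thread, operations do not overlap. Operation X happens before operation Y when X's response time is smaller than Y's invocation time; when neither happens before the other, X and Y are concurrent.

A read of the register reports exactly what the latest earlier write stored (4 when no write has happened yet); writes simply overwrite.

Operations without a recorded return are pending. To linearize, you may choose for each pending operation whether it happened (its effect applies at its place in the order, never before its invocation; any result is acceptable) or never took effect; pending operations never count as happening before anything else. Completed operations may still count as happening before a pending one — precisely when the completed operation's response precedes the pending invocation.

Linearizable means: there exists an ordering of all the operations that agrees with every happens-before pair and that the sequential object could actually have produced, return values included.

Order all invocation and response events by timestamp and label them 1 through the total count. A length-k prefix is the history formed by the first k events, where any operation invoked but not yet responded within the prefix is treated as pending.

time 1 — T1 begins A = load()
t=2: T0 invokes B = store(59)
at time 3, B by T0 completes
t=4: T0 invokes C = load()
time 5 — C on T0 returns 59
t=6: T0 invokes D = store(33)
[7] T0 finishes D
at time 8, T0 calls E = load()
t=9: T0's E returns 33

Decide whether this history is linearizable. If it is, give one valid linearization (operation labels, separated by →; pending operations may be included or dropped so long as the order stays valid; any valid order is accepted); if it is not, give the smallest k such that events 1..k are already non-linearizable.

step 1: A load() (pending, included) — value 4
step 2: B store(59) — value 59
step 3: C load() → 59 — value 59
step 4: D store(33) — value 33
step 5: E load() → 33 — value 33

linearizable — witness: A → B → C → D → E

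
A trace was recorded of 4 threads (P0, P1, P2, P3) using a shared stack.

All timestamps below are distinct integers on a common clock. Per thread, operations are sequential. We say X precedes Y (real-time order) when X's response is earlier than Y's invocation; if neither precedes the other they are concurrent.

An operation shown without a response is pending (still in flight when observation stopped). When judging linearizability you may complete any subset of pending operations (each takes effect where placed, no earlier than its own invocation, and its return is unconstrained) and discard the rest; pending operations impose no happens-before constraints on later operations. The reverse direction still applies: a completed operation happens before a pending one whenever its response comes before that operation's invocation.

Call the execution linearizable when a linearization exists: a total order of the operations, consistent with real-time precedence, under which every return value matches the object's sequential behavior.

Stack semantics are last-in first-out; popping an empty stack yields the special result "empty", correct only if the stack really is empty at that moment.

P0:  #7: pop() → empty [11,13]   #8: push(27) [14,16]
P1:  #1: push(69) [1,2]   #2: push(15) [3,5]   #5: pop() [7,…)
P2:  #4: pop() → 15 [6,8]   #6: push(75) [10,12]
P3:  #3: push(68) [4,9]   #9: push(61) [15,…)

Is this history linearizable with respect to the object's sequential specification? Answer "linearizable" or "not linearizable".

through event 12 a valid linearization exists; event 13 (#7 responding at time 13) ends that
every one of the 6 real-time-consistent orders over 6 completed stack ops fails the sequential spec
completion choices over the 1 pending operation (#5) were checked; none helps
sample order #1, #2, #3, #4, #6, #7 (pending dropped) stalls at step 4 — #4 pop() → 15 has no legal effect
sample order #1, #2, #3, #4, #7, #6 (pending dropped) stalls at step 4 — #4 pop() → 15 has no legal effect

not linearizable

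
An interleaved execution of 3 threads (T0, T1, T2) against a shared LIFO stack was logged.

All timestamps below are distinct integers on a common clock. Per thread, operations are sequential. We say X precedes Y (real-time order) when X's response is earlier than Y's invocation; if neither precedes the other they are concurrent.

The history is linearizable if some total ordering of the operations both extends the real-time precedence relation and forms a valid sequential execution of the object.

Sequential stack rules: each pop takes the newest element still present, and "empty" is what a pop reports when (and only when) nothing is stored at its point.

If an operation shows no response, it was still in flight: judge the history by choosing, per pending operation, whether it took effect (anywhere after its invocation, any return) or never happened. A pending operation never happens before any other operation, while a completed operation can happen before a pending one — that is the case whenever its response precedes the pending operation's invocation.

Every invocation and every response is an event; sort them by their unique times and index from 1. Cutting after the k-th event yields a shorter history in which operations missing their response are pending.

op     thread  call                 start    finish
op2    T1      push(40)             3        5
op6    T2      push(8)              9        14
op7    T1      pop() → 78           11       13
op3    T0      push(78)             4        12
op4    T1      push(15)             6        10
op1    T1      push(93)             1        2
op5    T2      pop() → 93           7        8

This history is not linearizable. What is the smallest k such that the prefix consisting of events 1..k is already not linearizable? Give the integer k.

one valid order for events 1..7 is op1, op2:
after step 1 (op1 push(93)): stack <93>
after step 2 (op2 push(40)): stack <93,40>
include event 8 — op5 responding at 8 — and every candidate order breaks
include/drop combinations of the 2 pending operations (op3, op4) were all tried; none helps
take op1, op2, op5 (pending dropped): step 3 already fails, because op5 pop() → 93 cannot occur there

8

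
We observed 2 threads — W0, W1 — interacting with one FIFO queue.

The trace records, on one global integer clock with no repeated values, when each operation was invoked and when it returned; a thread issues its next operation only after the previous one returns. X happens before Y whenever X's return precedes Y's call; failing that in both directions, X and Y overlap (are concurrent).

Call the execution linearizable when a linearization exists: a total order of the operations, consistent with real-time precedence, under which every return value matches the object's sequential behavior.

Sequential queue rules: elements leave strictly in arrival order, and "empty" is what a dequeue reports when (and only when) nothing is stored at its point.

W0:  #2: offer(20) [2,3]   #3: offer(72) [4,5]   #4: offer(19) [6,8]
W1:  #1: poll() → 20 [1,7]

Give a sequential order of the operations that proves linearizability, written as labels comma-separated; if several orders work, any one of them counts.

#2, #1, #3, #4

after step 1 (#2 offer(20)): queue <20>
after step 2 (#1 poll() → 20): queue <>
after step 3 (#3 offer(72)): queue <72>
after step 4 (#4 offer(19)): queue <72,19>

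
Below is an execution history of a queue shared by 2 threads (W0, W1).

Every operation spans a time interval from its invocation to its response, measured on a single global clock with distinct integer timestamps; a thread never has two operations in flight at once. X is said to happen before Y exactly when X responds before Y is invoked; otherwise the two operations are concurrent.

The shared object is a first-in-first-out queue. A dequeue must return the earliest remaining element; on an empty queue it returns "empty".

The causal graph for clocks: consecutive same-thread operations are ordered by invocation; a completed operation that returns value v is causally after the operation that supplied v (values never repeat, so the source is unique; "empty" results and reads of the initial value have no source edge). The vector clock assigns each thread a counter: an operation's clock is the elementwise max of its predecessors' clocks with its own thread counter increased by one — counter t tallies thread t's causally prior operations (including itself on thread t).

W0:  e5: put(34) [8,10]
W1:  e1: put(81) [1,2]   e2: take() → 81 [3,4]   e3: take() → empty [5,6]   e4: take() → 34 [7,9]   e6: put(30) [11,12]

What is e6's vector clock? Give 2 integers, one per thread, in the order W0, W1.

e1 (invocation 1): nothing precedes it; W1's component alone gives (0, 1)
e5 (invocation 8): nothing precedes it; W0's component alone gives (1, 0)
merge at e2 (invoked 3): VC(e1)=(0, 1), own-thread bump on W1 → (0, 2)
merge at e3 (invoked 5): VC(e2)=(0, 2), own-thread bump on W1 → (0, 3)
merge at e4 (invoked 7): VC(e3)=(0, 3), VC(e5)=(1, 0), own-thread bump on W1 → (1, 4)
merge at e6 (invoked 11): VC(e4)=(1, 4), own-thread bump on W1 → (1, 5)
target: VC(e6) = (1, 5)

(1, 5)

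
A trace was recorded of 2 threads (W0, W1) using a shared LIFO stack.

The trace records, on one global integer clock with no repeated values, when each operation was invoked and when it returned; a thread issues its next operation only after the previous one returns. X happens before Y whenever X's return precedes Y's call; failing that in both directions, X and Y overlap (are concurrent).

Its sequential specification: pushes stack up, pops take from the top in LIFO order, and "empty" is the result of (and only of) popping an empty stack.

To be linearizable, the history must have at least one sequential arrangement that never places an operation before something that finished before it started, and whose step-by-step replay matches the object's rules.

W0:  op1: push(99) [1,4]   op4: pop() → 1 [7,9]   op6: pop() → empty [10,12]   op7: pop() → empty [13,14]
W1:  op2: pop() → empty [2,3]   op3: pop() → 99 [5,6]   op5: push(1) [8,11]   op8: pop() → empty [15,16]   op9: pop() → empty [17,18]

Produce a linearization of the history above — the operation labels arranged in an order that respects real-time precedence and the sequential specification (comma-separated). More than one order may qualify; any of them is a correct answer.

op2, op1, op3, op5, op4, op6, op7, op8, op9

after step 1 (op2 pop() → empty): stack <>
after step 2 (op1 push(99)): stack <99>
after step 3 (op3 pop() → 99): stack <>
after step 4 (op5 push(1)): stack <1>
after step 5 (op4 pop() → 1): stack <>
after step 6 (op6 pop() → empty): stack <>
after step 7 (op7 pop() → empty): stack <>
after step 8 (op8 pop() → empty): stack <>
after step 9 (op9 pop() → empty): stack <>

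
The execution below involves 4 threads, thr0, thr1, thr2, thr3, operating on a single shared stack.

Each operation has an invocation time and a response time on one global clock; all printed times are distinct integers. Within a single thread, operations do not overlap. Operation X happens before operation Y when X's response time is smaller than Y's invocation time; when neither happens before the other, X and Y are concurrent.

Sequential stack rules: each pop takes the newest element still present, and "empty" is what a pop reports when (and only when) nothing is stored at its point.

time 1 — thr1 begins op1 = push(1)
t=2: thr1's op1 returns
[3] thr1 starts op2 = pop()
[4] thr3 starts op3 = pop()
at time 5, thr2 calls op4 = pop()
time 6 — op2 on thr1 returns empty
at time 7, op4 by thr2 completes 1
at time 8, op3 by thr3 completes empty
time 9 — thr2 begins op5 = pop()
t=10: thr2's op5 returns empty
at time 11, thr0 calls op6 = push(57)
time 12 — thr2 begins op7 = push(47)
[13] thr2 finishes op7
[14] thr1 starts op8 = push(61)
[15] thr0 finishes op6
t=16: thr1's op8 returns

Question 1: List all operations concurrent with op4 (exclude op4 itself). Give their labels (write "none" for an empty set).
op2, op3

overlap test against op4 [5,7]: concurrent iff the interval meets 5..7
op1 [1,2]: before
op2 [3,6]: concurrent
op3 [4,8]: concurrent
op5 [9,10]: after
op6 [11,15]: after
op7 [12,13]: after
op8 [14,16]: after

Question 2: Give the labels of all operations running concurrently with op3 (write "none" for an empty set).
op2, op4

op3 spans [4,8]; an op avoiding the whole window 4..8 is ordered, any other is concurrent
op1 [1,2]: before
op2 [3,6]: concurrent
op4 [5,7]: concurrent
op5 [9,10]: after
op6 [11,15]: after
op7 [12,13]: after
op8 [14,16]: after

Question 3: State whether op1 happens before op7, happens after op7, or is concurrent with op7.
before

op1 spans [1,2], op7 spans [12,13]
resp(op1)=2 < inv(op7)=12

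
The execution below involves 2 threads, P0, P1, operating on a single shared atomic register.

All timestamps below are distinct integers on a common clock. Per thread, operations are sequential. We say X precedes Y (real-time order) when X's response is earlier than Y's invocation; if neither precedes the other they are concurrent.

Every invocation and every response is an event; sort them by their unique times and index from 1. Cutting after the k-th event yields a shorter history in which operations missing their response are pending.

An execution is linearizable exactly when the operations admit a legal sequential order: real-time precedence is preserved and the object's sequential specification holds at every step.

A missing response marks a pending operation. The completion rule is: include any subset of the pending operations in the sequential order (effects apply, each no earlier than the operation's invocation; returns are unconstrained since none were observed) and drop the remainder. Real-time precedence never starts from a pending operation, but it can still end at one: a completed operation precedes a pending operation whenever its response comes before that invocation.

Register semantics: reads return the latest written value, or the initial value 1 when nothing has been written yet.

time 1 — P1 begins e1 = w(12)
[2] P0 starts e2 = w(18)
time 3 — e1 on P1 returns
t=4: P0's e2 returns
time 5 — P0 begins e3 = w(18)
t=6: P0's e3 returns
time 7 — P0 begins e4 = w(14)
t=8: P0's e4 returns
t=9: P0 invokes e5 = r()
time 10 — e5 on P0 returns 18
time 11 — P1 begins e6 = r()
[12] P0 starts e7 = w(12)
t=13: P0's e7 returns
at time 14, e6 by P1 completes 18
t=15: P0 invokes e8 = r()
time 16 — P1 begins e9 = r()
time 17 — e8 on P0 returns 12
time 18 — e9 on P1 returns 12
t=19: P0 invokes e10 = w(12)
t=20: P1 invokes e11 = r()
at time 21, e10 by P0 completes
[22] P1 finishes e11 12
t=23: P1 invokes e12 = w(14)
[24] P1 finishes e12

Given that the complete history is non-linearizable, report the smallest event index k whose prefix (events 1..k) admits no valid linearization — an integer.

events 1..9 are linearizable, e.g. via e1, e2, e3, e4:
1. e1 w(12), leaving value 12
2. e2 w(18), leaving value 18
3. e3 w(18), leaving value 18
4. e4 w(14), leaving value 14
with event 10 included (e5 responding at time 10), all real-time-consistent orders fail
one such order, e1, e2, e3, e4, e5, breaks at step 5 where e5 r() → 18 is illegal
one such order, e2, e1, e3, e4, e5, breaks at step 5 where e5 r() → 18 is illegal

10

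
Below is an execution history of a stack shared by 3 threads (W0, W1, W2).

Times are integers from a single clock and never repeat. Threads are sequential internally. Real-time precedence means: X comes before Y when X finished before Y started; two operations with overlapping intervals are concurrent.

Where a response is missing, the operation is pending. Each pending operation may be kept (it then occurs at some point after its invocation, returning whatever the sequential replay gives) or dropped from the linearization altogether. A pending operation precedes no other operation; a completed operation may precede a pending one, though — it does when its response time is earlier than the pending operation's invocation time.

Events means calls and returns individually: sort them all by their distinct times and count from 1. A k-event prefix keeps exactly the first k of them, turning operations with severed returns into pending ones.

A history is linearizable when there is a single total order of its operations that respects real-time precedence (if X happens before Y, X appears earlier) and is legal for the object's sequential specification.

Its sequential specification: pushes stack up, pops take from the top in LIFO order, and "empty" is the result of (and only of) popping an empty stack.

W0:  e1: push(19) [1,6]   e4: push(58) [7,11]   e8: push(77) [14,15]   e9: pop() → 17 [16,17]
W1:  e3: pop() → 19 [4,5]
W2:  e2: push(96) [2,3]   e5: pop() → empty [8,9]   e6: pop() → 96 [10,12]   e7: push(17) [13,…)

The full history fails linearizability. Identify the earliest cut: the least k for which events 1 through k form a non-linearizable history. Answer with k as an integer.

a valid linearization of events 1..8 exists, for instance e2, e1, e3:
after step 1 (e2 push(96)): stack <96>
after step 2 (e1 push(19)): stack <96,19>
after step 3 (e3 pop() → 19): stack <96>
with event 9 included (e5 responding at time 9), all real-time-consistent orders fail
including or dropping the 1 pending operation (e4) in any combination fails
for example e1, e2, e3, e5 (pending dropped) fails at step 3: e3 pop() → 19 is not legal there
for example e2, e1, e3, e5 (pending dropped) fails at step 4: e5 pop() → empty is not legal there

9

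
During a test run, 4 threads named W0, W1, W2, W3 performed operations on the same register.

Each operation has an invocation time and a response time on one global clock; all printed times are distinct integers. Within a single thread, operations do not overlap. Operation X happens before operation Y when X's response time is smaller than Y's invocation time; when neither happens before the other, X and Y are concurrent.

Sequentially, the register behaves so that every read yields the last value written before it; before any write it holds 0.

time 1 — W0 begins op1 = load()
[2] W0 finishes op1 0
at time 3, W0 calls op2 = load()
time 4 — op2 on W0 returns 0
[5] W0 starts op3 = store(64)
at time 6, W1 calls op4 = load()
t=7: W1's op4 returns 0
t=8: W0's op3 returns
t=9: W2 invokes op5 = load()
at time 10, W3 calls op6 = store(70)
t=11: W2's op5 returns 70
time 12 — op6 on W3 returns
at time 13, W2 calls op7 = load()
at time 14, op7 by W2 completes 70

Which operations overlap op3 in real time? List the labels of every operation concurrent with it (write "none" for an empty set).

op3 spans [5,8]: anything still running between times 5 and 8 counts as concurrent
op1 [1,2]: before
op2 [3,4]: before
op4 [6,7]: concurrent
op5 [9,11]: after
op6 [10,12]: after
op7 [13,14]: after

op4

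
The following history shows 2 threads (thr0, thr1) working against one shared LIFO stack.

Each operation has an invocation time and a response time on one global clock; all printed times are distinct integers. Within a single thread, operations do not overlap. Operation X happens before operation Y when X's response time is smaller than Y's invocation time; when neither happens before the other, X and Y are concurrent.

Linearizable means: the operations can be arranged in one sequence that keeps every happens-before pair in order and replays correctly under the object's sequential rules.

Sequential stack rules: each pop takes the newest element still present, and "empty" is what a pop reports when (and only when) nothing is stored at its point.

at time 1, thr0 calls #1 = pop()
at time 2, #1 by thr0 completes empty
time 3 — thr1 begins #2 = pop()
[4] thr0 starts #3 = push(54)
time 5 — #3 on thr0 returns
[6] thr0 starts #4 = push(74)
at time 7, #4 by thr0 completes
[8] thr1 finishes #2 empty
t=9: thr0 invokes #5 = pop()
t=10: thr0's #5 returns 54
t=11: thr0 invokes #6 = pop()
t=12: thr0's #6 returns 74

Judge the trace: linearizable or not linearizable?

cut after 9 events: linearizable; cut after 10 events (#5 responds, time 10): not linearizable
the 5 completed operations admit 3 real-time orders; each fails the LIFO stack replay
for example #1, #2, #3, #4, #5 fails at step 5: #5 pop() → 54 is not legal there
for example #1, #3, #2, #4, #5 fails at step 3: #2 pop() → empty is not legal there

not linearizable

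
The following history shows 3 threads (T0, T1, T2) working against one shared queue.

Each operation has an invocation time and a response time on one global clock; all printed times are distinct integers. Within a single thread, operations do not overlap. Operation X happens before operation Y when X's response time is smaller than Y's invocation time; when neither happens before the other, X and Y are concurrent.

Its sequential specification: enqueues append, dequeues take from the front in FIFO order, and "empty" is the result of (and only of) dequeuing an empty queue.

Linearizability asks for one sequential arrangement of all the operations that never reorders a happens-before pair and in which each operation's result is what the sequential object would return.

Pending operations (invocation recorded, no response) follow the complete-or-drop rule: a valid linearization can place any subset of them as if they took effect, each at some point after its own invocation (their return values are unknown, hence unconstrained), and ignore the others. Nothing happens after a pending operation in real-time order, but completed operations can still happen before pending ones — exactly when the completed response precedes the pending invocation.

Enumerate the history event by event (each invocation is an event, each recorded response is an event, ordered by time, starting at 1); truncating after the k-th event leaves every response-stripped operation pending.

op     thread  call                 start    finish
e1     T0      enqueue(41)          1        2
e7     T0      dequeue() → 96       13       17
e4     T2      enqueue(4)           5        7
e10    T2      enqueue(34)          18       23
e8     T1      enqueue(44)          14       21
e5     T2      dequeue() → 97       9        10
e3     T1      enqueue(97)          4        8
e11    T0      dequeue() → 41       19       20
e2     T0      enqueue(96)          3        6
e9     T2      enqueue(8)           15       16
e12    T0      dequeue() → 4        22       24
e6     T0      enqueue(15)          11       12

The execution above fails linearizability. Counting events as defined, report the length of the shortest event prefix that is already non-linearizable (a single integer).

events 1..9 are still linearizable — one witness is e1, e2, e3, e4:
step 1: e1 enqueue(41) — queue <41>
step 2: e2 enqueue(96) — queue <41,96>
step 3: e3 enqueue(97) — queue <41,96,97>
step 4: e4 enqueue(4) — queue <41,96,97,4>
with event 10 included (e5 responding at time 10), all real-time-consistent orders fail
one such order, e1, e2, e3, e4, e5, breaks at step 5 where e5 dequeue() → 97 is illegal
one such order, e1, e2, e4, e3, e5, breaks at step 5 where e5 dequeue() → 97 is illegal

10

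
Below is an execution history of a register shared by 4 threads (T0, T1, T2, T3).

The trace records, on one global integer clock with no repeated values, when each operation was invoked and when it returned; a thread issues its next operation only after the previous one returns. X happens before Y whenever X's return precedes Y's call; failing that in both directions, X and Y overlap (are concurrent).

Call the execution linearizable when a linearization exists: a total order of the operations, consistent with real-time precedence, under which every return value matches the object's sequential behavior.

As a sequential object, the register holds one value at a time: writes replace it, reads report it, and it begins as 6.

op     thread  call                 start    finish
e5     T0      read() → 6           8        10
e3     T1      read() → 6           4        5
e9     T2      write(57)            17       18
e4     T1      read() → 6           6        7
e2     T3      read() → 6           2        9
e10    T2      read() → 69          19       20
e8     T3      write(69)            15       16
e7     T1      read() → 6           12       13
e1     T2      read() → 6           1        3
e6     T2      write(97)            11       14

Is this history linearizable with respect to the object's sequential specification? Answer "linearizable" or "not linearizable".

not linearizable

cut after 19 events: linearizable; cut after 20 events (e10 responds, time 20): not linearizable
10 completed operations, 10 real-time-consistent orders — every register replay fails
e.g. e1, e2, e3, e4, e5, e6, e7, e8, e9, e10: illegal at step 7, since e7 read() → 6 cannot apply there
e.g. e1, e2, e3, e4, e5, e7, e6, e8, e9, e10: illegal at step 10, since e10 read() → 69 cannot apply there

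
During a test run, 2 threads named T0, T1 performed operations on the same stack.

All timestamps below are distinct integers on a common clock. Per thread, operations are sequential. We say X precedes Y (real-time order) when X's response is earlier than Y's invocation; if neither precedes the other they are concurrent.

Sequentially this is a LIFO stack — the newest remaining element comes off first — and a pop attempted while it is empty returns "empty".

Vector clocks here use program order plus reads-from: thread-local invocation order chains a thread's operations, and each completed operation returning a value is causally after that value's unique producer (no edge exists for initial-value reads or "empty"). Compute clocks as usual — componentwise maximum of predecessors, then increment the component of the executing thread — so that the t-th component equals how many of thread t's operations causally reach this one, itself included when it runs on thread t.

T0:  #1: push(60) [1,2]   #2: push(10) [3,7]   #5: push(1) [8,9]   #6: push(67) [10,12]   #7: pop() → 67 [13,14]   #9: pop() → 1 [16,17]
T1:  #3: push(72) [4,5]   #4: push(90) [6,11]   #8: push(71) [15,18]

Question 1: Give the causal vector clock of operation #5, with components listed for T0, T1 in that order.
Answer: (3, 0)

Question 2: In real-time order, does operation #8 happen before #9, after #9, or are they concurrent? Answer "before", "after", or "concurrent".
Answer: concurrent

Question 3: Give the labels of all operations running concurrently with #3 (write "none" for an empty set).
Answer: #2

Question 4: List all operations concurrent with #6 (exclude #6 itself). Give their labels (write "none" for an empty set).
Answer: #4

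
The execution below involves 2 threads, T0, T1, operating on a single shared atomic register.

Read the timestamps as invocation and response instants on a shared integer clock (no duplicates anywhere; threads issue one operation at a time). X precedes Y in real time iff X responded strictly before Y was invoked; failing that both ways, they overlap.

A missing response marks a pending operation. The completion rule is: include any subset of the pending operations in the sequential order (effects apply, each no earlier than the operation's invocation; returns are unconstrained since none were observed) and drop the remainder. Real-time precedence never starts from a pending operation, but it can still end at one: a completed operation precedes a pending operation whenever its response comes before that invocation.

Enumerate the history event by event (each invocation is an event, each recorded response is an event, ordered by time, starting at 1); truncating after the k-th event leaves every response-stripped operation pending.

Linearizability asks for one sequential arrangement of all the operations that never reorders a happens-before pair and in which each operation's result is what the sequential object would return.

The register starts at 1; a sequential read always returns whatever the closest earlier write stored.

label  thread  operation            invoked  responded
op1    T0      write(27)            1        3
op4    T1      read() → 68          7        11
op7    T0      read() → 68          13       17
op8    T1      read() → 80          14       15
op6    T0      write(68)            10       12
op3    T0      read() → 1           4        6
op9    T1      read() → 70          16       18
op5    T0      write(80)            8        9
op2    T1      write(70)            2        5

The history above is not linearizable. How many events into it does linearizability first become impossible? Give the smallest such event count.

events 1..5 are linearizable, e.g. via op1, op2:
1. op1 write(27), leaving value 27
2. op2 write(70), leaving value 70
include event 6 — op3 responding at 6 — and every candidate order breaks
for example op1, op2, op3 fails at step 3: op3 read() → 1 is not legal there
for example op1, op3, op2 fails at step 2: op3 read() → 1 is not legal there

6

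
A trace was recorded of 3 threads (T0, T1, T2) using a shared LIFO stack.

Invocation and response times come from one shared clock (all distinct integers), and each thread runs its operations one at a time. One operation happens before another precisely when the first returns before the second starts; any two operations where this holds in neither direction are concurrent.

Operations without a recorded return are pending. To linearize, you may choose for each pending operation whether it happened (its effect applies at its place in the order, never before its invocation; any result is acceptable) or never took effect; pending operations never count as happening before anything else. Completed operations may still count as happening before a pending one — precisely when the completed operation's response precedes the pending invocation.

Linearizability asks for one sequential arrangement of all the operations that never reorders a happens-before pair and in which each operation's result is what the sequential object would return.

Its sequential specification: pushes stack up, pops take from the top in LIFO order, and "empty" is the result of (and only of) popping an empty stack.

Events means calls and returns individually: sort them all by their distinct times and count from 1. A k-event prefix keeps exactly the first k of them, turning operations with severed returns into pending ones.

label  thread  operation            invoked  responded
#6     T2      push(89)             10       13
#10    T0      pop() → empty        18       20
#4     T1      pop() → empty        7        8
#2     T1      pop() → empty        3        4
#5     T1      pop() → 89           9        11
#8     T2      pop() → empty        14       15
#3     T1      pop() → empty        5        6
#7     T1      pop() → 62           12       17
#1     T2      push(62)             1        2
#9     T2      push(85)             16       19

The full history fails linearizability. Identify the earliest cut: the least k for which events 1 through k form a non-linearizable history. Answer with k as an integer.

one valid order for events 1..3 is #1:
after step 1 (#1 push(62)): stack <62>
event 4 — #2's response, time 4 — after it, nothing linearizes
one such order, #1, #2, breaks at step 2 where #2 pop() → empty is illegal

4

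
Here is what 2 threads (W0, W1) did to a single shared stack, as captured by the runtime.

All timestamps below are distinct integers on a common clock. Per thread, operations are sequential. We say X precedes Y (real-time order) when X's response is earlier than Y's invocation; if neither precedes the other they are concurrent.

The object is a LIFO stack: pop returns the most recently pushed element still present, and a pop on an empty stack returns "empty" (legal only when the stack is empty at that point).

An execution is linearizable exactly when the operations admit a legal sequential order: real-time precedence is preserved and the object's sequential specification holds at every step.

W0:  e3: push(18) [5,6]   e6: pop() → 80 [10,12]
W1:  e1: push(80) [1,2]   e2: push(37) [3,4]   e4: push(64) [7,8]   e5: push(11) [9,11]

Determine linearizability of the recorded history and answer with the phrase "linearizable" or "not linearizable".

not linearizable

cut after 11 events: linearizable; cut after 12 events (e6 responds, time 12): not linearizable
every one of the 2 real-time-consistent orders over 6 completed stack ops fails the sequential spec
e.g. e1, e2, e3, e4, e5, e6: illegal at step 6, since e6 pop() → 80 cannot apply there
e.g. e1, e2, e3, e4, e6, e5: illegal at step 5, since e6 pop() → 80 cannot apply there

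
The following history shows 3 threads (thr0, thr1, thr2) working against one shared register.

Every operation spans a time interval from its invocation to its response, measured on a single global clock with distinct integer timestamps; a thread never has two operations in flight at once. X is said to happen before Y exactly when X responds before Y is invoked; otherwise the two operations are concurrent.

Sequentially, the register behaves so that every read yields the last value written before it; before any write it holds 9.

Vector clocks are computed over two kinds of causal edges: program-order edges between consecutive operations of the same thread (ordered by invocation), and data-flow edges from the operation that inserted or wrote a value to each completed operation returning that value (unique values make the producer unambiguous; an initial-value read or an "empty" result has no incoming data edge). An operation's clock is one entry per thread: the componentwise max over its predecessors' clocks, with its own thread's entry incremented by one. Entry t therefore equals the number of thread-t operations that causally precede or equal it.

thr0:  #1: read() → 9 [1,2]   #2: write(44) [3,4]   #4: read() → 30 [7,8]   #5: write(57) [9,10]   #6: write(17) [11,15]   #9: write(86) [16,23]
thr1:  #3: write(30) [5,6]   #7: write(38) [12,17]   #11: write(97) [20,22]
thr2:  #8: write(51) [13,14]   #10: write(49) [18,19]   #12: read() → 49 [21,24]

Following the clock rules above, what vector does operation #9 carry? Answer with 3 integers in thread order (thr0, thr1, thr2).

VC(#8, invoked at 13): no causal predecessors; +1 on thr2 → (0, 0, 1)
VC(#3, invoked at 5): no causal predecessors; +1 on thr1 → (0, 1, 0)
VC(#1, invoked at 1): no causal predecessors; +1 on thr0 → (1, 0, 0)
from VC(#8)=(0, 0, 1), #10 (invoked 18) maxes components and bumps thr2 → (0, 0, 2)
from VC(#3)=(0, 1, 0), #7 (invoked 12) maxes components and bumps thr1 → (0, 2, 0)
from VC(#1)=(1, 0, 0), #2 (invoked 3) maxes components and bumps thr0 → (2, 0, 0)
from VC(#10)=(0, 0, 2), #12 (invoked 21) maxes components and bumps thr2 → (0, 0, 3)
from VC(#7)=(0, 2, 0), #11 (invoked 20) maxes components and bumps thr1 → (0, 3, 0)
from VC(#2)=(2, 0, 0), VC(#3)=(0, 1, 0), #4 (invoked 7) maxes components and bumps thr0 → (3, 1, 0)
from VC(#4)=(3, 1, 0), #5 (invoked 9) maxes components and bumps thr0 → (4, 1, 0)
from VC(#5)=(4, 1, 0), #6 (invoked 11) maxes components and bumps thr0 → (5, 1, 0)
from VC(#6)=(5, 1, 0), #9 (invoked 16) maxes components and bumps thr0 → (6, 1, 0)
target: VC(#9) = (6, 1, 0)

(6, 1, 0)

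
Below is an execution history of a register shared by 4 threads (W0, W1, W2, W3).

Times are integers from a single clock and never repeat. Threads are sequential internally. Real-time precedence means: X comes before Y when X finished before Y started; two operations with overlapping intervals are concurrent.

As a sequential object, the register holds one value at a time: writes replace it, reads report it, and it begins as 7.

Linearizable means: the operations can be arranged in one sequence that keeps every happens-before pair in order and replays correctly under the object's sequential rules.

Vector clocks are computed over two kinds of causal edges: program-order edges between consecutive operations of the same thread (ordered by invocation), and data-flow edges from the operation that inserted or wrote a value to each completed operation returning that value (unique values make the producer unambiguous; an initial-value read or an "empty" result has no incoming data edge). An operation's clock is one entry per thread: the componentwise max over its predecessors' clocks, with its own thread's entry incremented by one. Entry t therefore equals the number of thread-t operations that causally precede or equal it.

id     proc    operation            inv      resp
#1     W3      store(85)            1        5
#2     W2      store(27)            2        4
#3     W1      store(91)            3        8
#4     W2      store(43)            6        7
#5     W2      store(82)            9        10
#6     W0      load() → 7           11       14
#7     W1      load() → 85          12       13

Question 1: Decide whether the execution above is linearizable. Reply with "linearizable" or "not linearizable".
prefix check: 1..12 passes, 1..13 fails once #7's time-13 response joins
every one of the 8 real-time-consistent orders over 6 completed register ops fails the sequential spec
include/drop combinations of the 1 pending operation (#6) were all tried; none helps
for example #1, #2, #3, #4, #5, #7 (pending dropped) fails at step 6: #7 load() → 85 is not legal there
for example #1, #2, #4, #3, #5, #7 (pending dropped) fails at step 6: #7 load() → 85 is not legal there

not linearizable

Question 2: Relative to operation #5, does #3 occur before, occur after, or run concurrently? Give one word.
#3 spans [3,8], #5 spans [9,10]
resp(#3)=8 < inv(#5)=9

before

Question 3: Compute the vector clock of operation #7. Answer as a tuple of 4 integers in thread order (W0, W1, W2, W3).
invoked at 1, #1 has no predecessors; its own W3 bump gives (0, 0, 0, 1)
invoked at 2, #2 has no predecessors; its own W2 bump gives (0, 0, 1, 0)
invoked at 3, #3 has no predecessors; its own W1 bump gives (0, 1, 0, 0)
invoked at 11, #6 has no predecessors; its own W0 bump gives (1, 0, 0, 0)
VC(#4, invoked at 6): max of VC(#2)=(0, 0, 1, 0), then +1 on thread W2 → (0, 0, 2, 0)
VC(#5, invoked at 9): max of VC(#4)=(0, 0, 2, 0), then +1 on thread W2 → (0, 0, 3, 0)
VC(#7, invoked at 12): max of VC(#1)=(0, 0, 0, 1), VC(#3)=(0, 1, 0, 0), then +1 on thread W1 → (0, 2, 0, 1)
target: VC(#7) = (0, 2, 0, 1)

(0, 2, 0, 1)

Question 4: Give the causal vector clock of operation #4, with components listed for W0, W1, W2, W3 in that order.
root op #1, invoked 1: fresh clock plus W3's own tick → (0, 0, 0, 1)
root op #2, invoked 2: fresh clock plus W2's own tick → (0, 0, 1, 0)
root op #3, invoked 3: fresh clock plus W1's own tick → (0, 1, 0, 0)
root op #6, invoked 11: fresh clock plus W0's own tick → (1, 0, 0, 0)
invoked at 6, #4 merges VC(#2)=(0, 0, 1, 0) and bumps W2's slot → (0, 0, 2, 0)
invoked at 9, #5 merges VC(#4)=(0, 0, 2, 0) and bumps W2's slot → (0, 0, 3, 0)
invoked at 12, #7 merges VC(#1)=(0, 0, 0, 1), VC(#3)=(0, 1, 0, 0) and bumps W1's slot → (0, 2, 0, 1)
target: VC(#4) = (0, 0, 2, 0)

(0, 0, 2, 0)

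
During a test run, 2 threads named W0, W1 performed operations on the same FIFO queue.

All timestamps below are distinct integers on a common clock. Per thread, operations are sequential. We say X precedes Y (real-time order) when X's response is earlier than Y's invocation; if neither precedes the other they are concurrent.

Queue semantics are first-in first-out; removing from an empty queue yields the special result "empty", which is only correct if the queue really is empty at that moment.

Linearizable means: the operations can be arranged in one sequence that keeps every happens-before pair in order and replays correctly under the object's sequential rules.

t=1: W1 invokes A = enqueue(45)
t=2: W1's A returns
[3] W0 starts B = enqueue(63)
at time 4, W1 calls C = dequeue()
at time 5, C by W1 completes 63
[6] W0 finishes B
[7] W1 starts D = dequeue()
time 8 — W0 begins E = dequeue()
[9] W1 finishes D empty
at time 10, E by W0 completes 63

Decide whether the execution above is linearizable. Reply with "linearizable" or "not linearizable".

not linearizable

cut after 4 events: linearizable; cut after 5 events (C responds, time 5): not linearizable
the sole real-time-consistent order of 2 completed operations fails the FIFO queue replay
no completion choice of the 1 pending operation (B) rescues it — every subset was tried
e.g. A, C (pending dropped): illegal at step 2, since C dequeue() → 63 cannot apply there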